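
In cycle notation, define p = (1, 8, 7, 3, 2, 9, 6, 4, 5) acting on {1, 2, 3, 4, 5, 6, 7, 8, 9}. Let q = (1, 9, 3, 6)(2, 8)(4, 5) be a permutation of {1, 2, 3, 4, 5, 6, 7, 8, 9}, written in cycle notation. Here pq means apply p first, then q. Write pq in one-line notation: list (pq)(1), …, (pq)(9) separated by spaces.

2 3 8 4 9 5 6 7 1

(pq)(x) = q(p(x)). Computing each image: q(p(1)) = q(8) = 2, q(p(2)) = q(9) = 3, q(p(3)) = q(2) = 8, q(p(4)) = q(5) = 4, q(p(5)) = q(1) = 9, q(p(6)) = q(4) = 5, q(p(7)) = q(3) = 6, q(p(8)) = q(7) = 7, q(p(9)) = q(6) = 1.
Hence pq = [2 3 8 4 9 5 6 7 1].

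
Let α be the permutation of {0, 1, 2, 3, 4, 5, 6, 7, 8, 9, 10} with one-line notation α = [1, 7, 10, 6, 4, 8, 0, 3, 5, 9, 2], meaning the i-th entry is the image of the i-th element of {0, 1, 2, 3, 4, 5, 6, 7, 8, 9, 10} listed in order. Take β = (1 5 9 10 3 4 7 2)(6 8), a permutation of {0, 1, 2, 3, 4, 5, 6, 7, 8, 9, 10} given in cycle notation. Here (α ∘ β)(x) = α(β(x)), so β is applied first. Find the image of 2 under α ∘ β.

β(2) = 1, then α(1) = 7; composing gives (α ∘ β)(2) = 7.

7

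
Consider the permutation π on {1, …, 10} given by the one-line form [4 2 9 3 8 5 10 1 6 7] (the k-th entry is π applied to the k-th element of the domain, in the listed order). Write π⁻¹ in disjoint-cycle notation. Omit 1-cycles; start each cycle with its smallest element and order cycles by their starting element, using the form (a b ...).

(1 8 5 6 9 3 4)(7 10)

The cycle decomposition of π is (1 4 3 9 6 5 8)(7 10).
Reversing each cycle (and rotating so the smallest element leads) gives π⁻¹ = (1 8 5 6 9 3 4)(7 10).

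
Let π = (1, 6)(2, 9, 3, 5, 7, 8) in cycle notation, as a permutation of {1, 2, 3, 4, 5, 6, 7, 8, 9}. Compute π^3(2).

5

2 lies in the 6-cycle (2, 9, 3, 5, 7, 8).
Stepping 3 places around the cycle: 2 → 9 → 3 → 5.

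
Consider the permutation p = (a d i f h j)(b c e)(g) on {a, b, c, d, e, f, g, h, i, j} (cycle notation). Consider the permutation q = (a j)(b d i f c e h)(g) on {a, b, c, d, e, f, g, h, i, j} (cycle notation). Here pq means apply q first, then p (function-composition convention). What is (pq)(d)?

First apply q: q(d) = i, then p(i) = f. Thus (pq)(d) = f.

f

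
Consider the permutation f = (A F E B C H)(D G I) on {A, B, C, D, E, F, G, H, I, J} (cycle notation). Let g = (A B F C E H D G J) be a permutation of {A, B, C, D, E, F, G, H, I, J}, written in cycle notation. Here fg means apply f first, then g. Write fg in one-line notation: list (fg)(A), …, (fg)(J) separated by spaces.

C E D J F H I B G A

Chase each element through f then g: A → F → C; B → C → E; C → H → D; D → G → J; E → B → F; F → E → H; G → I → I; H → A → B; I → D → G; J → J → A.
Collecting the images, fg = [C E D J F H I B G A].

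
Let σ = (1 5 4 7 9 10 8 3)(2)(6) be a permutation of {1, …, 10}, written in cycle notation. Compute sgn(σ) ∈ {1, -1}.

-1

The cycle lengths are 8, 1, 1.
A cycle is odd iff its length is even; σ has 1 even-length cycle, so sgn(σ) = (−1)^1 and σ is odd.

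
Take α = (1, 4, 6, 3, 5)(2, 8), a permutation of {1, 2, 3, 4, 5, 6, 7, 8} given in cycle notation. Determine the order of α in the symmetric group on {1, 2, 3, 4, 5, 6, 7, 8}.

10

The disjoint cycles have lengths 5, 2, 1.
The order is lcm(5, 2) = 10.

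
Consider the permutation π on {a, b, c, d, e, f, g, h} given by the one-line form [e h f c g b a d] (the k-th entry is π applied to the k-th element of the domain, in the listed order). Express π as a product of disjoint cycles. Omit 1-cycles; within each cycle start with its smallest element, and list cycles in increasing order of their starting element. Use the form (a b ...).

(a e g)(b h d c f)

Iterating π from a gives a → e → g → a; that is the 3-cycle (a e g).
Repeating from the next unused element and collecting all non-trivial cycles gives (a e g)(b h d c f).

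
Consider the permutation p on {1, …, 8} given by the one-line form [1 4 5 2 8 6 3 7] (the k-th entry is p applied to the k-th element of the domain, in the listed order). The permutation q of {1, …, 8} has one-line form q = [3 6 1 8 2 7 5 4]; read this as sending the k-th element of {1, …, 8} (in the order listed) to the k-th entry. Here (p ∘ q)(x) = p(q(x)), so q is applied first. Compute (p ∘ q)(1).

First apply q: q(1) = 3, then p(3) = 5. Thus (p ∘ q)(1) = 5.

5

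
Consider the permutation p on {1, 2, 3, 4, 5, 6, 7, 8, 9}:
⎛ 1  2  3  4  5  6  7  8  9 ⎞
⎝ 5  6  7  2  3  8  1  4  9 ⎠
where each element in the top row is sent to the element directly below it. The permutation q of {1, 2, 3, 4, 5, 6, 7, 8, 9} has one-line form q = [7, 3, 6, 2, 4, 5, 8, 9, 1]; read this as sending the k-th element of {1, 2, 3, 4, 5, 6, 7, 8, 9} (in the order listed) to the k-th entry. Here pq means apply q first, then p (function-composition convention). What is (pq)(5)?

First apply q: q(5) = 4, then p(4) = 2. Thus (pq)(5) = 2.

2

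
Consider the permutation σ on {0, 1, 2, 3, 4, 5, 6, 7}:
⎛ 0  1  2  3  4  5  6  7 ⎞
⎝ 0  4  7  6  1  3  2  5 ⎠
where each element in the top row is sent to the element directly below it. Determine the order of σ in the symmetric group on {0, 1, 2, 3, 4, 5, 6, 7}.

The disjoint-cycle form of σ has cycle lengths 5, 2, 1.
Since disjoint cycles commute, ord(σ) = lcm(5, 2) = 10.

10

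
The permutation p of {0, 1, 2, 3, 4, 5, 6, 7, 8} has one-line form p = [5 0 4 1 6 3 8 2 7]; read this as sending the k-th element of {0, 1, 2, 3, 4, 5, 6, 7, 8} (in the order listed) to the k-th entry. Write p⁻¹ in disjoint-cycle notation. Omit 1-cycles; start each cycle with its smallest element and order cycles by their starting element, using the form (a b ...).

The cycle decomposition of p is (0 5 3 1)(2 4 6 8 7).
The inverse reverses every cycle; in canonical form, p⁻¹ = (0 1 3 5)(2 7 8 6 4).

(0 1 3 5)(2 7 8 6 4)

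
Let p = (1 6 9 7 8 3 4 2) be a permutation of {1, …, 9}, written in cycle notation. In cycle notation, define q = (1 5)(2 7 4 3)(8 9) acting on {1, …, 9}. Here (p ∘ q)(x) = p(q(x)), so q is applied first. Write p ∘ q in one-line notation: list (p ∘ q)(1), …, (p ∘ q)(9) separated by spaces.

5 8 1 4 6 9 2 7 3

(p ∘ q)(x) = p(q(x)). Computing each image: p(q(1)) = p(5) = 5, p(q(2)) = p(7) = 8, p(q(3)) = p(2) = 1, p(q(4)) = p(3) = 4, p(q(5)) = p(1) = 6, p(q(6)) = p(6) = 9, p(q(7)) = p(4) = 2, p(q(8)) = p(9) = 7, p(q(9)) = p(8) = 3.
Hence p ∘ q = [5 8 1 4 6 9 2 7 3].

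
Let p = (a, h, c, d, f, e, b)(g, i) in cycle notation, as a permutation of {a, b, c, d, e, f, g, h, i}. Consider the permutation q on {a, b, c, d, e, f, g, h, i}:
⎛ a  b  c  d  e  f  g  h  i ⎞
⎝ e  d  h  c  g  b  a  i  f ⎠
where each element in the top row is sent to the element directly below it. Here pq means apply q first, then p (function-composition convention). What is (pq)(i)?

e

(pq)(i) = p(q(i)). q(i) = f, then p(f) = e. So (pq)(i) = e.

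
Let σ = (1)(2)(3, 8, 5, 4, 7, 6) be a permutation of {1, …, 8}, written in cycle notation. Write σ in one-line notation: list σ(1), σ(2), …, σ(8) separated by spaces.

1 2 8 7 4 3 6 5

Reading each image from the cycles: 1→1, 2→2, 3→8, 4→7, 5→4, 6→3, 7→6, 8→5.
Listing these in domain order gives 1 2 8 7 4 3 6 5.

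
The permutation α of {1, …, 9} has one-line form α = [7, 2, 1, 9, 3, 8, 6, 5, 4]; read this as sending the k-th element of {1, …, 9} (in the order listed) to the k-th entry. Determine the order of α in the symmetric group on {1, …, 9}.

6

Writing α as disjoint cycles, the cycle lengths are 6, 2, 1.
Since disjoint cycles commute, ord(α) = lcm(6, 2) = 6.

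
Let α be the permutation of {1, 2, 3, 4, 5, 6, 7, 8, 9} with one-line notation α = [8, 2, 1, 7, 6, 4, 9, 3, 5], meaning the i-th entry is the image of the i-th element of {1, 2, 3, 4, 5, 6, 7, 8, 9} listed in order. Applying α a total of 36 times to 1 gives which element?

1

Tracing 1 → 8 → … returns to 1 after 3 steps, so 1 lies in a 3-cycle (1 8 3).
Powers repeat with period 3 on this cycle, and 36 mod 3 = 0, so α^36(1) = α^0(1).
So α^36(1) = 1.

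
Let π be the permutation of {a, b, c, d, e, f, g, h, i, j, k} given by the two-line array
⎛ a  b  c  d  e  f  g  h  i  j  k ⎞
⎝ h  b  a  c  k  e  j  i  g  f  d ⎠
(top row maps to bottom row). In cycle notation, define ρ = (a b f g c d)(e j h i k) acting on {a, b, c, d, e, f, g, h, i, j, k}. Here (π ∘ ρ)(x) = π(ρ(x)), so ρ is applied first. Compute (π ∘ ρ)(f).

j

ρ(f) = g, then π(g) = j; composing gives (π ∘ ρ)(f) = j.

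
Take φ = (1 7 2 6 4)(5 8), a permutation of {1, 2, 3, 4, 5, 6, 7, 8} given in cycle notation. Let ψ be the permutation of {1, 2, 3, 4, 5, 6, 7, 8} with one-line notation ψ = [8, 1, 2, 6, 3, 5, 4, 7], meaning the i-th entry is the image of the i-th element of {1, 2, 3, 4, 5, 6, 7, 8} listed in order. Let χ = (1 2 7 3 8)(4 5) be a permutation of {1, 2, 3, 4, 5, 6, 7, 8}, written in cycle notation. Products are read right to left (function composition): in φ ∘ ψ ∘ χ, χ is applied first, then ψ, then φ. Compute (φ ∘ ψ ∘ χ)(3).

Chase 3: χ(3) = 8; ψ(8) = 7; φ(7) = 2. Hence (φ ∘ ψ ∘ χ)(3) = 2.

2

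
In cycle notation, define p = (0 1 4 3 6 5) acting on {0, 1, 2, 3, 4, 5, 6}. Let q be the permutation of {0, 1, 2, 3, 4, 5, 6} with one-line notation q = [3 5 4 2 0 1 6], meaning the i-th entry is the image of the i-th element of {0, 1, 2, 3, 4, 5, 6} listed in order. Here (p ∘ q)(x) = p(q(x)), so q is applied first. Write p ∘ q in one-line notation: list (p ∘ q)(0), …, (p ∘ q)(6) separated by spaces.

For each element, apply q then p: 0 → 3 → 6; 1 → 5 → 0; 2 → 4 → 3; 3 → 2 → 2; 4 → 0 → 1; 5 → 1 → 4; 6 → 6 → 5.
So p ∘ q in one-line form is 6 0 3 2 1 4 5.

6 0 3 2 1 4 5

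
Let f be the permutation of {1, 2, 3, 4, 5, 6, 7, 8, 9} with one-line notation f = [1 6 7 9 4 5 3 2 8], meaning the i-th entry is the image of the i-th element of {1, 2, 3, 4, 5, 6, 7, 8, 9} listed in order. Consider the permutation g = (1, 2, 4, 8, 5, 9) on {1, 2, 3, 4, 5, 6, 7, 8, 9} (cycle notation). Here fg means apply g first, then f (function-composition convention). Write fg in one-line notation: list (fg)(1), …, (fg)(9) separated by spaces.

6 9 7 2 8 5 3 4 1

For each element, apply g then f: 1 → 2 → 6; 2 → 4 → 9; 3 → 3 → 7; 4 → 8 → 2; 5 → 9 → 8; 6 → 6 → 5; 7 → 7 → 3; 8 → 5 → 4; 9 → 1 → 1.
So fg in one-line form is 6 9 7 2 8 5 3 4 1.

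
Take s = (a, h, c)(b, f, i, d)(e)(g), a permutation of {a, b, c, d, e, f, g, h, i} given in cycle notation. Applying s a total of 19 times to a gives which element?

h

a lies in the 3-cycle (a, h, c).
Powers repeat with period 3 on this cycle, and 19 mod 3 = 1, so s^19(a) = s^1(a).
Advancing 1 step from a: a → h.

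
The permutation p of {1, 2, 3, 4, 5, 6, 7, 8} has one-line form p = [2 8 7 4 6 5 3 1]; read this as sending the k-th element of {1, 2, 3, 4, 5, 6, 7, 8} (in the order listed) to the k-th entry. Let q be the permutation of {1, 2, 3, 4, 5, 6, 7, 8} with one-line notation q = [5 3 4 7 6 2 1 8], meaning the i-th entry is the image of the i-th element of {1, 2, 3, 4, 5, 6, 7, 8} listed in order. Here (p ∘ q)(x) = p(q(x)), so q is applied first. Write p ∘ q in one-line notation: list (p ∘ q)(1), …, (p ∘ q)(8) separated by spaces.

6 7 4 3 5 8 2 1

For each element, apply q then p: 1 → 5 → 6; 2 → 3 → 7; 3 → 4 → 4; 4 → 7 → 3; 5 → 6 → 5; 6 → 2 → 8; 7 → 1 → 2; 8 → 8 → 1.
Collecting the images, p ∘ q = [6 7 4 3 5 8 2 1].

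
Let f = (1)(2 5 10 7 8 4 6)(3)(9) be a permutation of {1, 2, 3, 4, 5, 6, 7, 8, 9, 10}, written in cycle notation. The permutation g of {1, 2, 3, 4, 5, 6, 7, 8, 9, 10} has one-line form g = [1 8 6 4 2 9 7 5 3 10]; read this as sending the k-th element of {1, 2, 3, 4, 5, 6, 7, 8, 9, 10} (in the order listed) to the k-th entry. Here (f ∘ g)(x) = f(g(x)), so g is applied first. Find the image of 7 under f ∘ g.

8

(f ∘ g)(7) = f(g(7)). g(7) = 7, then f(7) = 8. So (f ∘ g)(7) = 8.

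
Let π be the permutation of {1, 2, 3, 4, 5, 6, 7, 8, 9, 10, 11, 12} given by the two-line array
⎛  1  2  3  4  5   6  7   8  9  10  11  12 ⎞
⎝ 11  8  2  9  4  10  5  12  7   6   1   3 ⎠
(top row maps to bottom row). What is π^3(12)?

Tracing 12 → 3 → … returns to 12 after 4 steps, so 12 lies in a 4-cycle (2, 8, 12, 3).
Stepping 3 places around the cycle: 12 → 3 → 2 → 8.

8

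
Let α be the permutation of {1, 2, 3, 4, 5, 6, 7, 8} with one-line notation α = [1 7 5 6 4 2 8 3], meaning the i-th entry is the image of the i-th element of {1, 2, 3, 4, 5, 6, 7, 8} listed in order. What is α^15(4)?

Tracing 4 → 6 → … returns to 4 after 7 steps, so 4 lies in a 7-cycle (2 7 8 3 5 4 6).
Since the cycle has length 7, α^15 acts on it the same as α^1 (15 mod 7 = 1).
Advancing 1 step from 4: 4 → 6.

6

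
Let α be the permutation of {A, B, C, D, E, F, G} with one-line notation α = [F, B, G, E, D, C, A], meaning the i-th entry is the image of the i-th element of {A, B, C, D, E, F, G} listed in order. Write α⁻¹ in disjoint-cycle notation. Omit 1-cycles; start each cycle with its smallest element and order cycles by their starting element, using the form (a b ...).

(A G C F)(D E)

First write α in disjoint cycles: (A F C G)(D E).
The inverse reverses every cycle; in canonical form, α⁻¹ = (A G C F)(D E).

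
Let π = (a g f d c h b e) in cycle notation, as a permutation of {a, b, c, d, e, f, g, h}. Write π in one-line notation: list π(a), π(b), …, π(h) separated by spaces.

g e h c a d f b

Reading each image from the cycles: a↦g, b↦e, c↦h, d↦c, e↦a, f↦d, g↦f, h↦b.
Listing these in domain order gives g e h c a d f b.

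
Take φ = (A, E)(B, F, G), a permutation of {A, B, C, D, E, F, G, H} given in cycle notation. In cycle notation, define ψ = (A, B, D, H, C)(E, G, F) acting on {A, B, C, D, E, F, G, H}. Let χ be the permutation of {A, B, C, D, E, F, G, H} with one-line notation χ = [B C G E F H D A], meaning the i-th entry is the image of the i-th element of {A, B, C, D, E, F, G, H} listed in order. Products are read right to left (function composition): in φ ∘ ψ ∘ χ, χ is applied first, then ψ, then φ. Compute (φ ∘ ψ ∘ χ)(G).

Apply the permutations in order: χ(G) = D, then ψ(D) = H, then φ(H) = H. So (φ ∘ ψ ∘ χ)(G) = H.

H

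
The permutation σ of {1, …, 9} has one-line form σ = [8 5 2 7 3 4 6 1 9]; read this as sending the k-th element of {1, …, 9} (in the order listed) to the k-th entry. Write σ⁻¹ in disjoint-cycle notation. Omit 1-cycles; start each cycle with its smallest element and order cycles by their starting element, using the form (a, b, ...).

First write σ in disjoint cycles: (1, 8)(2, 5, 3)(4, 7, 6).
Reversing each cycle (and rotating so the smallest element leads) gives σ⁻¹ = (1, 8)(2, 3, 5)(4, 6, 7).

(1, 8)(2, 3, 5)(4, 6, 7)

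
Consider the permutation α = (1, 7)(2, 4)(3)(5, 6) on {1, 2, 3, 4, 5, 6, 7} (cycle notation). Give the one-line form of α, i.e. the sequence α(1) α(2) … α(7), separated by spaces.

Image by image: 1↦7, 2↦4, 3↦3, 4↦2, 5↦6, 6↦5, 7↦1.
So the one-line form is 7 4 3 2 6 5 1.

7 4 3 2 6 5 1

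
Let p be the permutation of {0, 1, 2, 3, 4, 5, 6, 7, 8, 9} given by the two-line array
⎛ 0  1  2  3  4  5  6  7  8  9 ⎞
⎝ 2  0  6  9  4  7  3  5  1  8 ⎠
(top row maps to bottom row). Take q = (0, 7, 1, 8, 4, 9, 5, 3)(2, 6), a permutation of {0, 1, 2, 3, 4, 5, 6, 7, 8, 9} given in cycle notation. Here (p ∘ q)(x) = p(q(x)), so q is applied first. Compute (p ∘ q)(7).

q(7) = 1, then p(1) = 0; composing gives (p ∘ q)(7) = 0.

0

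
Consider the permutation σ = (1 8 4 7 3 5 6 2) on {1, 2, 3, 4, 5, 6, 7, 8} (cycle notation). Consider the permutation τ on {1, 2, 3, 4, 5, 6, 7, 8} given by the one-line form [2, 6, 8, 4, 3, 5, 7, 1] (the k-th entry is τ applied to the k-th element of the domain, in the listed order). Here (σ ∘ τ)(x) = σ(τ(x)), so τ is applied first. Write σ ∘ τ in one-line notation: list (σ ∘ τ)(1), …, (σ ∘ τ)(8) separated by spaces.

1 2 4 7 5 6 3 8

For each element, apply τ then σ: 1 → 2 → 1; 2 → 6 → 2; 3 → 8 → 4; 4 → 4 → 7; 5 → 3 → 5; 6 → 5 → 6; 7 → 7 → 3; 8 → 1 → 8.
So σ ∘ τ in one-line form is 1 2 4 7 5 6 3 8.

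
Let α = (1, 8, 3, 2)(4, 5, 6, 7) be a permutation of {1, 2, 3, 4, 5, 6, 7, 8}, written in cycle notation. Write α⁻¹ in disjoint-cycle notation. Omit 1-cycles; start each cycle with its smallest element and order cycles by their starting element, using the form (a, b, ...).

(1, 2, 3, 8)(4, 7, 6, 5)

If α sends a → b within a cycle, α⁻¹ sends b → a; equivalently, reverse each cycle.
Reversing each cycle of α and rotating so the smallest element leads gives (1, 2, 3, 8)(4, 7, 6, 5).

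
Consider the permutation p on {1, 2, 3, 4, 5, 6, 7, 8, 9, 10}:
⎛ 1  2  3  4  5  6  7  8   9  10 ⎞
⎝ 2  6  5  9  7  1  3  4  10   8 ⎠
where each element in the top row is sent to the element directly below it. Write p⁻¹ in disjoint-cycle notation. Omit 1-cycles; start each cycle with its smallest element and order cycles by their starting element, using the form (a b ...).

(1 6 2)(3 7 5)(4 8 10 9)

First write p in disjoint cycles: (1 2 6)(3 5 7)(4 9 10 8).
Reversing each cycle (and rotating so the smallest element leads) gives p⁻¹ = (1 6 2)(3 7 5)(4 8 10 9).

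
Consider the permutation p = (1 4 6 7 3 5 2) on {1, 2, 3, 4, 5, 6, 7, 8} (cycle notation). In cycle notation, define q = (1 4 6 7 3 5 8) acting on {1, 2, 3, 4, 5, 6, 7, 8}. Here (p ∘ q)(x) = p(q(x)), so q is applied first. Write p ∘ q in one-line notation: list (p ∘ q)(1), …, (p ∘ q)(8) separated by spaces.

For each element, apply q then p: 1 → 4 → 6; 2 → 2 → 1; 3 → 5 → 2; 4 → 6 → 7; 5 → 8 → 8; 6 → 7 → 3; 7 → 3 → 5; 8 → 1 → 4.
So p ∘ q in one-line form is 6 1 2 7 8 3 5 4.

6 1 2 7 8 3 5 4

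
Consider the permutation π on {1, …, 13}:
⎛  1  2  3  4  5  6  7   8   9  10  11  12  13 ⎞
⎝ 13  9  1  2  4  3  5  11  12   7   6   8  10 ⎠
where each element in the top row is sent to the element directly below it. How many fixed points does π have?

0

No element satisfies π(x) = x, so there are 0 fixed points.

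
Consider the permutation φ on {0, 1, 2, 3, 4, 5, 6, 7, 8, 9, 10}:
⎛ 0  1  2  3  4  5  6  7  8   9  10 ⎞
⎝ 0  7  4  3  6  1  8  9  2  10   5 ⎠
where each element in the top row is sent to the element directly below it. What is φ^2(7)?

10

Tracing 7 → 9 → … returns to 7 after 5 steps, so 7 lies in a 5-cycle (1, 7, 9, 10, 5).
Stepping 2 places around the cycle: 7 → 9 → 10.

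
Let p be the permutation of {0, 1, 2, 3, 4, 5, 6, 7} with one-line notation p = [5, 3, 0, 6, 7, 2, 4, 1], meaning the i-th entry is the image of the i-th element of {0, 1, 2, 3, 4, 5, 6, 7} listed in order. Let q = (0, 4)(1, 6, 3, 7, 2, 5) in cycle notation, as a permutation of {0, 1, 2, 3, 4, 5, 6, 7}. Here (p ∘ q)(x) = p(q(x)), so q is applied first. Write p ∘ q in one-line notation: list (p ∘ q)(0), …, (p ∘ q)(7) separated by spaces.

For each element, apply q then p: 0 → 4 → 7; 1 → 6 → 4; 2 → 5 → 2; 3 → 7 → 1; 4 → 0 → 5; 5 → 1 → 3; 6 → 3 → 6; 7 → 2 → 0.
Collecting the images, p ∘ q = [7 4 2 1 5 3 6 0].

7 4 2 1 5 3 6 0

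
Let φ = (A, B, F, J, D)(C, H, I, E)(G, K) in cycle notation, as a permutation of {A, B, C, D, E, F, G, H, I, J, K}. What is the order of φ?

20

The disjoint cycles have lengths 5, 4, 2.
Since disjoint cycles commute, ord(φ) = lcm(5, 4, 2) = 20.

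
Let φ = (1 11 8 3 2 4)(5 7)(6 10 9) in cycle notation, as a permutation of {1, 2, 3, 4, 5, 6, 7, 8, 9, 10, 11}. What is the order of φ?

The cycle type of φ is (6, 3, 2).
The order is lcm(6, 3, 2) = 6.

6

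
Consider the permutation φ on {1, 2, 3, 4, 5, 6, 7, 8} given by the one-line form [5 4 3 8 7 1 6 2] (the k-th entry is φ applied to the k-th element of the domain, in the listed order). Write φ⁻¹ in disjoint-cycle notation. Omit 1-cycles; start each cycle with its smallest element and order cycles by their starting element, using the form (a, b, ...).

First write φ in disjoint cycles: (1, 5, 7, 6)(2, 4, 8).
Reversing each cycle (and rotating so the smallest element leads) gives φ⁻¹ = (1, 6, 7, 5)(2, 8, 4).

(1, 6, 7, 5)(2, 8, 4)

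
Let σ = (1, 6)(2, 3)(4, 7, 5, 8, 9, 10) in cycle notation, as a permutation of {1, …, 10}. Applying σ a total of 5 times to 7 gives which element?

7 lies in the 6-cycle (4, 7, 5, 8, 9, 10).
Advancing 5 steps from 7: 7 → 5 → 8 → 9 → 10 → 4.

4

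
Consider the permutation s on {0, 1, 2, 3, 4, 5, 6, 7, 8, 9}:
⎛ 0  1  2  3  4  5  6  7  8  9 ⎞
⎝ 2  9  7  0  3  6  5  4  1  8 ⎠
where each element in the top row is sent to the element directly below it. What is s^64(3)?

Tracing 3 → 0 → … returns to 3 after 5 steps, so 3 lies in a 5-cycle (0, 2, 7, 4, 3).
Since the cycle has length 5, s^64 acts on it the same as s^4 (64 mod 5 = 4).
Advancing 4 steps from 3: 3 → 0 → 2 → 7 → 4.

4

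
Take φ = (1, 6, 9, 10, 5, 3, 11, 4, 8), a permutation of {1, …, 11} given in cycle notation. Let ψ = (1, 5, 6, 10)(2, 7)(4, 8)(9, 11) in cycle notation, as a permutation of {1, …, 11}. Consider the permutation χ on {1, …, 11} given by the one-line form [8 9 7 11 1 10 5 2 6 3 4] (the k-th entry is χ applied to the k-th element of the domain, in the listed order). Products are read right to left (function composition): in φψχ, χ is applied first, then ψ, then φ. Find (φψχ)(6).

6

Chase 6: χ(6) = 10; ψ(10) = 1; φ(1) = 6. Hence (φψχ)(6) = 6.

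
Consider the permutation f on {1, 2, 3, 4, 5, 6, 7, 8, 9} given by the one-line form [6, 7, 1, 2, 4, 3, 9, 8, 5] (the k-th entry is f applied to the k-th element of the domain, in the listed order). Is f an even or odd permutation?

even

In disjoint-cycle form the cycle lengths are 5, 3, 1.
A cycle is odd iff its length is even; f has 0 even-length cycles, so sgn(f) = (−1)^0 and f is even.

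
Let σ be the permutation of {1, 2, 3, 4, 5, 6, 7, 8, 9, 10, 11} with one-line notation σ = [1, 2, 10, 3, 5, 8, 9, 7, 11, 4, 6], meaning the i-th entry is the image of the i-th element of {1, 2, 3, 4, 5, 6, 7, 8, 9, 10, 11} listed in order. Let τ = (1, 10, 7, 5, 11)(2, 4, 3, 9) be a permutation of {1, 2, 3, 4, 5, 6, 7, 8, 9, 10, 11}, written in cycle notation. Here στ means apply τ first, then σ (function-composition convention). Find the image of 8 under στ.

7

(στ)(8) = σ(τ(8)). τ(8) = 8, then σ(8) = 7. So (στ)(8) = 7.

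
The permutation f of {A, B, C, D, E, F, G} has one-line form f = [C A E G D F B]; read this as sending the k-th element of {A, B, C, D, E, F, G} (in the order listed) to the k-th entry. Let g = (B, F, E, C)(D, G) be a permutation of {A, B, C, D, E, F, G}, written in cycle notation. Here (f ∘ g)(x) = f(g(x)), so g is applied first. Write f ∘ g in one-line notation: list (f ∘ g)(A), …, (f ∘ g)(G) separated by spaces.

C F A B E D G

Chase each element through g then f: A → A → C; B → F → F; C → B → A; D → G → B; E → C → E; F → E → D; G → D → G.
So f ∘ g in one-line form is C F A B E D G.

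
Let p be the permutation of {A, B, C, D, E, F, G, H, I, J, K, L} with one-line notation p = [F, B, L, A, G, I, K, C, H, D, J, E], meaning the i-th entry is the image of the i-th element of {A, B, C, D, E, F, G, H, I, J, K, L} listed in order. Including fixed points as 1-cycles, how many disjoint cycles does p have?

2

The cycle decomposition is (A, F, I, H, C, L, E, G, K, J, D)(B), which has 2 cycles (counting 1-cycles).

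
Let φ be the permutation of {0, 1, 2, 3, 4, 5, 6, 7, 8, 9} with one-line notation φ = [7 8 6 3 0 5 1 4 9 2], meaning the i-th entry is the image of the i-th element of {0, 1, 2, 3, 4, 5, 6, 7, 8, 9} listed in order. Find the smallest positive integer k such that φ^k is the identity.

Decomposing into disjoint cycles gives cycle lengths 5, 3, 1, 1.
The order of φ is the least common multiple of its cycle lengths: lcm(5, 3) = 15.

15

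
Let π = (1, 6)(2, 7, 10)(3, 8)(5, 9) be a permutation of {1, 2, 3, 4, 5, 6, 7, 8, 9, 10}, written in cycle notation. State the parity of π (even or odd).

odd

The cycle lengths are 3, 2, 2, 2, 1.
A cycle of length ℓ contributes ℓ−1 transpositions, so π is a product of 2 + 1 + 1 + 1 = 5 transpositions — odd.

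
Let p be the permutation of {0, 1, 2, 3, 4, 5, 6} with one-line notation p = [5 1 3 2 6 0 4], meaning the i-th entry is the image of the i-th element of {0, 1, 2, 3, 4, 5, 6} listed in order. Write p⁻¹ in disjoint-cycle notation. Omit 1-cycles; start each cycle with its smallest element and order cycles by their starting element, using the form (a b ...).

First write p in disjoint cycles: (0 5)(2 3)(4 6).
The inverse reverses every cycle; in canonical form, p⁻¹ = (0 5)(2 3)(4 6).

(0 5)(2 3)(4 6)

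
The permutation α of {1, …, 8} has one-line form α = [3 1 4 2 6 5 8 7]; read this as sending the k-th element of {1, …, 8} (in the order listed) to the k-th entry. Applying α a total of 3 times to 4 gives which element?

Tracing 4 → 2 → … returns to 4 after 4 steps, so 4 lies in a 4-cycle (1 3 4 2).
Stepping 3 places around the cycle: 4 → 2 → 1 → 3.

3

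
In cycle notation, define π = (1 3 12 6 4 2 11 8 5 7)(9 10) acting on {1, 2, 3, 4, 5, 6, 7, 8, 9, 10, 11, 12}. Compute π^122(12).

12 lies in the 10-cycle (1 3 12 6 4 2 11 8 5 7).
Since the cycle has length 10, π^122 acts on it the same as π^2 (122 mod 10 = 2).
Stepping 2 places around the cycle: 12 → 6 → 4.

4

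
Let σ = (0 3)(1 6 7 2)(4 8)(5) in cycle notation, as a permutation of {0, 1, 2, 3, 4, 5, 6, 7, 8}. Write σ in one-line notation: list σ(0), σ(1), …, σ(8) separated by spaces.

3 6 1 0 8 5 7 2 4

Image by image: 0↦3, 1↦6, 2↦1, 3↦0, 4↦8, 5↦5, 6↦7, 7↦2, 8↦4.
So the one-line form is 3 6 1 0 8 5 7 2 4.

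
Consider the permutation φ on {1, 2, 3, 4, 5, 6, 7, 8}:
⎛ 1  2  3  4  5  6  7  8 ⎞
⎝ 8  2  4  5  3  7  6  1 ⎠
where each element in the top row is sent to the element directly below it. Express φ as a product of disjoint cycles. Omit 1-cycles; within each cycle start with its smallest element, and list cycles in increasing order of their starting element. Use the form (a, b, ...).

(1, 8)(3, 4, 5)(6, 7)

Iterating φ from 1 gives 1 → 8 → 1; that is the 2-cycle (1, 8).
Repeating from the next unused element and collecting all non-trivial cycles gives (1, 8)(3, 4, 5)(6, 7).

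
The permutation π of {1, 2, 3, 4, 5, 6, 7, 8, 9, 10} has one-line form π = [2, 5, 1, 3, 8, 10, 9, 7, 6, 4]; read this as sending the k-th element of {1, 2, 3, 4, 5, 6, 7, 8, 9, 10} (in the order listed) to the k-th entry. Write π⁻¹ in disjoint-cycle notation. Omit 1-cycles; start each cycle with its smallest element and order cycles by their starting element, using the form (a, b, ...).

(1, 3, 4, 10, 6, 9, 7, 8, 5, 2)

The cycle decomposition of π is (1, 2, 5, 8, 7, 9, 6, 10, 4, 3).
Reversing each cycle (and rotating so the smallest element leads) gives π⁻¹ = (1, 3, 4, 10, 6, 9, 7, 8, 5, 2).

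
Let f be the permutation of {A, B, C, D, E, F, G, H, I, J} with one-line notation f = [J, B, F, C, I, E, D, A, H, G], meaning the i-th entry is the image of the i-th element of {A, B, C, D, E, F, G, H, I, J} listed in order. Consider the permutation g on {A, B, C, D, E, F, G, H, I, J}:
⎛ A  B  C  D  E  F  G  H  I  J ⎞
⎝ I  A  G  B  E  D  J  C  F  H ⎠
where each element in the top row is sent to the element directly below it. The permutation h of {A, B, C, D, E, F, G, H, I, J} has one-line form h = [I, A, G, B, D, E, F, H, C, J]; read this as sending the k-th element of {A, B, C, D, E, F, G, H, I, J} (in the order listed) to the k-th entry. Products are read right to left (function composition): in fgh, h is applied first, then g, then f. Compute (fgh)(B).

H

Apply the permutations in order: h(B) = A, then g(A) = I, then f(I) = H. So (fgh)(B) = H.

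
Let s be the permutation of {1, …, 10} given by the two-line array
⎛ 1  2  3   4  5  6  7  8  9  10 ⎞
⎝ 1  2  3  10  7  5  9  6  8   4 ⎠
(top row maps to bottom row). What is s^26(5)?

Tracing 5 → 7 → … returns to 5 after 5 steps, so 5 lies in a 5-cycle (5 7 9 8 6).
Since the cycle has length 5, s^26 acts on it the same as s^1 (26 mod 5 = 1).
Stepping 1 place around the cycle: 5 → 7.

7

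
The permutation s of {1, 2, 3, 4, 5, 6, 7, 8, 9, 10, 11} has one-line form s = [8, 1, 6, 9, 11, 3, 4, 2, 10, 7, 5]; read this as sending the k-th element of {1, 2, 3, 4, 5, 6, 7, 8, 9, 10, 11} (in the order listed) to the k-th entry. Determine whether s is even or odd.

odd

In disjoint-cycle form the cycle lengths are 4, 3, 2, 2.
A cycle of length ℓ contributes ℓ−1 transpositions, so s is a product of 3 + 2 + 1 + 1 = 7 transpositions — odd.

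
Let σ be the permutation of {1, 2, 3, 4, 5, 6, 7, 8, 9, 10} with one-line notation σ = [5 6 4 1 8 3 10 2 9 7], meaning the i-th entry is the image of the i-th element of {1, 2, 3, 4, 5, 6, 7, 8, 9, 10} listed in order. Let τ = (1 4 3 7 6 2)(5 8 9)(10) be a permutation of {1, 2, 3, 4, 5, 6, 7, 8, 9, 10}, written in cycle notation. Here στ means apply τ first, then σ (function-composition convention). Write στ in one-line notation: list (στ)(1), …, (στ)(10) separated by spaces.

Chase each element through τ then σ: 1 → 4 → 1; 2 → 1 → 5; 3 → 7 → 10; 4 → 3 → 4; 5 → 8 → 2; 6 → 2 → 6; 7 → 6 → 3; 8 → 9 → 9; 9 → 5 → 8; 10 → 10 → 7.
So στ in one-line form is 1 5 10 4 2 6 3 9 8 7.

1 5 10 4 2 6 3 9 8 7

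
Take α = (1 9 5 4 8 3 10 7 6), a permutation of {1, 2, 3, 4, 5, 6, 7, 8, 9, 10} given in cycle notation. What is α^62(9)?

1

9 lies in the 9-cycle (1 9 5 4 8 3 10 7 6).
Powers repeat with period 9 on this cycle, and 62 mod 9 = 8, so α^62(9) = α^8(9).
Advancing 8 steps from 9: 9 → 5 → 4 → 8 → 3 → 10 → 7 → 6 → 1.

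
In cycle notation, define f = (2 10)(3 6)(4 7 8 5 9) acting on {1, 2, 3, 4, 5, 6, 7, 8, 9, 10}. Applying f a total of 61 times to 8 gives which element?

5

8 lies in the 5-cycle (4 7 8 5 9).
Since the cycle has length 5, f^61 acts on it the same as f^1 (61 mod 5 = 1).
Advancing 1 step from 8: 8 → 5.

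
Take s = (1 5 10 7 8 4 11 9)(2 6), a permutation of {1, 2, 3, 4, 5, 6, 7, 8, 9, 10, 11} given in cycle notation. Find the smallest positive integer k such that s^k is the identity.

8

The cycle type of s is (8, 2, 1).
The order of s is the least common multiple of its cycle lengths: lcm(8, 2) = 8.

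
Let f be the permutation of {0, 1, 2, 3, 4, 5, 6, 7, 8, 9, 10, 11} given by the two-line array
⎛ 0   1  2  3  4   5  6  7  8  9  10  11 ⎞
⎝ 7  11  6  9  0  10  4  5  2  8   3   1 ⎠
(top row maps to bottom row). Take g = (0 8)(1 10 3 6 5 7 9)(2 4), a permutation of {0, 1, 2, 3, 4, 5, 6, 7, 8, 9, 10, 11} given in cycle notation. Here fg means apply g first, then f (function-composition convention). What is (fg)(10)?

9

(fg)(10) = f(g(10)). g(10) = 3, then f(3) = 9. So (fg)(10) = 9.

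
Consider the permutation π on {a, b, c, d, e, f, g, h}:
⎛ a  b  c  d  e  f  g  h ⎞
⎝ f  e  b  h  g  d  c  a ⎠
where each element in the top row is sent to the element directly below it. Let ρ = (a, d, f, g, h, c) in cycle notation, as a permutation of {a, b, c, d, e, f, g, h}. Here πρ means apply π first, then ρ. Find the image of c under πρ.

π(c) = b, then ρ(b) = b; composing gives (πρ)(c) = b.

b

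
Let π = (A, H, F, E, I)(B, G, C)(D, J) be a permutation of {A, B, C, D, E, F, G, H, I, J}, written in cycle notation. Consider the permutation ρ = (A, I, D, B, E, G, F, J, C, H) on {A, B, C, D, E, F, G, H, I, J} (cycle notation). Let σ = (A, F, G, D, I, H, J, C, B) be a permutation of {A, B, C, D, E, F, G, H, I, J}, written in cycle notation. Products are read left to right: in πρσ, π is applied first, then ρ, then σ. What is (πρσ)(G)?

J

Chase G: π(G) = C; ρ(C) = H; σ(H) = J. Hence (πρσ)(G) = J.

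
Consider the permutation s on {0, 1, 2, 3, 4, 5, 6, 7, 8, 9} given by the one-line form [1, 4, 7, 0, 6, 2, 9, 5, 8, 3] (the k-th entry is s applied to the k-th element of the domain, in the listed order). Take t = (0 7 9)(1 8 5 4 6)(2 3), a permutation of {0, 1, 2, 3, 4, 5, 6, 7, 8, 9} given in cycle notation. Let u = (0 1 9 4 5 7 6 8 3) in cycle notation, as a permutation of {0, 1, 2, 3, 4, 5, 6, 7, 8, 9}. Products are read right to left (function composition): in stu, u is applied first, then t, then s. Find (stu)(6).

(stu)(6) = s(t(u(6))). u(6) = 8, then t(8) = 5, then s(5) = 2, so the result is 2.

2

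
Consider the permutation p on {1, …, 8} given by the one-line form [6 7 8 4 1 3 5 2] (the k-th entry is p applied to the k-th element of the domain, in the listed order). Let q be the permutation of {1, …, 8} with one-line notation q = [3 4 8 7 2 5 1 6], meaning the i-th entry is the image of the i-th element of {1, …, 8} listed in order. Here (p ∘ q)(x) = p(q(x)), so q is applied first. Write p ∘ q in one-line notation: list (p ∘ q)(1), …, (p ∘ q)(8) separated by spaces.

(p ∘ q)(x) = p(q(x)). Computing each image: p(q(1)) = p(3) = 8, p(q(2)) = p(4) = 4, p(q(3)) = p(8) = 2, p(q(4)) = p(7) = 5, p(q(5)) = p(2) = 7, p(q(6)) = p(5) = 1, p(q(7)) = p(1) = 6, p(q(8)) = p(6) = 3.
Hence p ∘ q = [8 4 2 5 7 1 6 3].

8 4 2 5 7 1 6 3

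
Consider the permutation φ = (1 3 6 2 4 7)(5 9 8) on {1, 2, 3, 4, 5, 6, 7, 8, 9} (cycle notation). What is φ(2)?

In the cycle (1 3 6 2 4 7), 2 is followed by 4, so φ(2) = 4.

4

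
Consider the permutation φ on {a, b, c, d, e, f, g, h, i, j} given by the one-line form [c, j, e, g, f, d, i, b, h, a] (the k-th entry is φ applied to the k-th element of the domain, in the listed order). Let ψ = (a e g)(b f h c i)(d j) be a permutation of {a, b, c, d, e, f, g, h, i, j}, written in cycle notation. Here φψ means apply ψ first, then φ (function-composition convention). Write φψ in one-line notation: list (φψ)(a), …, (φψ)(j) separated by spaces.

f d h a i b c e j g

(φψ)(x) = φ(ψ(x)). Computing each image: φ(ψ(a)) = φ(e) = f, φ(ψ(b)) = φ(f) = d, φ(ψ(c)) = φ(i) = h, φ(ψ(d)) = φ(j) = a, φ(ψ(e)) = φ(g) = i, φ(ψ(f)) = φ(h) = b, φ(ψ(g)) = φ(a) = c, φ(ψ(h)) = φ(c) = e, φ(ψ(i)) = φ(b) = j, φ(ψ(j)) = φ(d) = g.
Hence φψ = [f d h a i b c e j g].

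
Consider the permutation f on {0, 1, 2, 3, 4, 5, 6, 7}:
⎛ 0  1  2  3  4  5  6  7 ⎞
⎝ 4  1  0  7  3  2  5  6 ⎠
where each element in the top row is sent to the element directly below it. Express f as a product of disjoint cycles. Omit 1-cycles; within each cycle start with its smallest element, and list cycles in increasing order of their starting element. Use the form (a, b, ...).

(0, 4, 3, 7, 6, 5, 2)

From 0: 0 → 4 → 3 → 7 → 6 → 5 → 2 → 0, closing the cycle (0, 4, 3, 7, 6, 5, 2).
Continuing from each remaining unvisited element yields (0, 4, 3, 7, 6, 5, 2).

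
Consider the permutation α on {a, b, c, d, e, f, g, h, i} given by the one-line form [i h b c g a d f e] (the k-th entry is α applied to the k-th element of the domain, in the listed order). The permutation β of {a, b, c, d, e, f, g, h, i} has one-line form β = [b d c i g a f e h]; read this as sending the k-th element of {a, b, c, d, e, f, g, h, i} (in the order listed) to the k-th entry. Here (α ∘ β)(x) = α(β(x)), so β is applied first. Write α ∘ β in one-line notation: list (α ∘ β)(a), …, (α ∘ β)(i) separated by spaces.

h c b e d i a g f

For each element, apply β then α: a → b → h; b → d → c; c → c → b; d → i → e; e → g → d; f → a → i; g → f → a; h → e → g; i → h → f.
Collecting the images, α ∘ β = [h c b e d i a g f].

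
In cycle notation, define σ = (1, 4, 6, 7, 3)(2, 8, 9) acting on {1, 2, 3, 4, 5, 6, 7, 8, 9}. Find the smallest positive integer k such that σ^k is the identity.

The cycle type of σ is (5, 3, 1).
The order of σ is the least common multiple of its cycle lengths: lcm(5, 3) = 15.

15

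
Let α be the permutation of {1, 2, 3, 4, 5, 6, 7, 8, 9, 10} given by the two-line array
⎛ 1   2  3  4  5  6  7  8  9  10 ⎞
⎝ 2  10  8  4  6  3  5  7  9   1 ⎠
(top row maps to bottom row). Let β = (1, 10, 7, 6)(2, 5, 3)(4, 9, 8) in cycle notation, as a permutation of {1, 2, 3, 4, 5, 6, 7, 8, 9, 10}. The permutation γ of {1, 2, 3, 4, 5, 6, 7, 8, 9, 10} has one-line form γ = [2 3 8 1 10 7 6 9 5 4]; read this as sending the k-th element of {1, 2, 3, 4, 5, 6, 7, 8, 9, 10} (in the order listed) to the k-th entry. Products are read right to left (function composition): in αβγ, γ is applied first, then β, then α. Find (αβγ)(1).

(αβγ)(1) = α(β(γ(1))). γ(1) = 2, then β(2) = 5, then α(5) = 6, so the result is 6.

6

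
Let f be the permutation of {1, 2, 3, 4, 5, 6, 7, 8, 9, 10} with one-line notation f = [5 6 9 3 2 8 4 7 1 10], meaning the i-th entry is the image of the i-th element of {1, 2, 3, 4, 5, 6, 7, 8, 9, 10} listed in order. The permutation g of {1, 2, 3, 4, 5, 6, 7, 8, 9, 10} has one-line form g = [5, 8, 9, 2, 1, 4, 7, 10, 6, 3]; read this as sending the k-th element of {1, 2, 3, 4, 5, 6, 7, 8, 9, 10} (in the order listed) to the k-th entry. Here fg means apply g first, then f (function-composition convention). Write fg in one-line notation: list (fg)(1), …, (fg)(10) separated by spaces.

(fg)(x) = f(g(x)). Computing each image: f(g(1)) = f(5) = 2, f(g(2)) = f(8) = 7, f(g(3)) = f(9) = 1, f(g(4)) = f(2) = 6, f(g(5)) = f(1) = 5, f(g(6)) = f(4) = 3, f(g(7)) = f(7) = 4, f(g(8)) = f(10) = 10, f(g(9)) = f(6) = 8, f(g(10)) = f(3) = 9.
Hence fg = [2 7 1 6 5 3 4 10 8 9].

2 7 1 6 5 3 4 10 8 9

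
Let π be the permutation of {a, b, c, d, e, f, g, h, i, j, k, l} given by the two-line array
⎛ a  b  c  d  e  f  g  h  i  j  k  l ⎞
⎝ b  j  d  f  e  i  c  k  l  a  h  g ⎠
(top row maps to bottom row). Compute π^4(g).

i

Tracing g → c → … returns to g after 6 steps, so g lies in a 6-cycle (c, d, f, i, l, g).
Stepping 4 places around the cycle: g → c → d → f → i.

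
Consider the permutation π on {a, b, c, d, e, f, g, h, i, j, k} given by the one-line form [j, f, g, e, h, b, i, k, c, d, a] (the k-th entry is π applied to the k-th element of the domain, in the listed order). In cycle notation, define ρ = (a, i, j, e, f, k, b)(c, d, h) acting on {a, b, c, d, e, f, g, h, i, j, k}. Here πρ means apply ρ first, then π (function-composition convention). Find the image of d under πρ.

ρ(d) = h, then π(h) = k; composing gives (πρ)(d) = k.

k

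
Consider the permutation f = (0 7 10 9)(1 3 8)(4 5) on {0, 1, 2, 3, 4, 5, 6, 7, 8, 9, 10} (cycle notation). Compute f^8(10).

10

10 lies in the 4-cycle (0 7 10 9).
Since the cycle has length 4, f^8 acts on it the same as f^0 (8 mod 4 = 0).
So f^8(10) = 10.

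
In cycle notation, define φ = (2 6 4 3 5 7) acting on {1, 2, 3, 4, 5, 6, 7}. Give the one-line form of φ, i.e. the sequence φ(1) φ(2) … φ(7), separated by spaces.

Reading each image from the cycles: 1→1, 2→6, 3→5, 4→3, 5→7, 6→4, 7→2.
So the one-line form is 1 6 5 3 7 4 2.

1 6 5 3 7 4 2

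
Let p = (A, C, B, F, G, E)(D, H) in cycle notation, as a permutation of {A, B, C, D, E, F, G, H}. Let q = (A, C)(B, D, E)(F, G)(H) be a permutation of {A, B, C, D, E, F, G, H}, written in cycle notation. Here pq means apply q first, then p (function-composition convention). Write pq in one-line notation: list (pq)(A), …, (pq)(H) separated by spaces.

For each element, apply q then p: A → C → B; B → D → H; C → A → C; D → E → A; E → B → F; F → G → E; G → F → G; H → H → D.
Collecting the images, pq = [B H C A F E G D].

B H C A F E G D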